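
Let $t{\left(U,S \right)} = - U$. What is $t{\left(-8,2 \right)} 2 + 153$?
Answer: $169$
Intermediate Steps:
$t{\left(-8,2 \right)} 2 + 153 = \left(-1\right) \left(-8\right) 2 + 153 = 8 \cdot 2 + 153 = 16 + 153 = 169$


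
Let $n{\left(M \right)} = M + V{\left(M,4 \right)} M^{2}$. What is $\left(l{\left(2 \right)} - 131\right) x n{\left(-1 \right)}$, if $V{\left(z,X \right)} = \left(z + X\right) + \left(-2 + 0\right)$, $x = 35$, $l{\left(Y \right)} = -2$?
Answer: $0$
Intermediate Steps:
$V{\left(z,X \right)} = -2 + X + z$ ($V{\left(z,X \right)} = \left(X + z\right) - 2 = -2 + X + z$)
$n{\left(M \right)} = M + M^{2} \left(2 + M\right)$ ($n{\left(M \right)} = M + \left(-2 + 4 + M\right) M^{2} = M + \left(2 + M\right) M^{2} = M + M^{2} \left(2 + M\right)$)
$\left(l{\left(2 \right)} - 131\right) x n{\left(-1 \right)} = \left(-2 - 131\right) 35 \left(- (1 - \left(2 - 1\right))\right) = \left(-133\right) 35 \left(- (1 - 1)\right) = - 4655 \left(- (1 - 1)\right) = - 4655 \left(\left(-1\right) 0\right) = \left(-4655\right) 0 = 0$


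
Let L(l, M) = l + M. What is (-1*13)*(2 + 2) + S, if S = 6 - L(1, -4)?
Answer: -43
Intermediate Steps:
L(l, M) = M + l
S = 9 (S = 6 - (-4 + 1) = 6 - 1*(-3) = 6 + 3 = 9)
(-1*13)*(2 + 2) + S = (-1*13)*(2 + 2) + 9 = -13*4 + 9 = -52 + 9 = -43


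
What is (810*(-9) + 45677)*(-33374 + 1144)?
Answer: -1237213010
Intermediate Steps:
(810*(-9) + 45677)*(-33374 + 1144) = (-7290 + 45677)*(-32230) = 38387*(-32230) = -1237213010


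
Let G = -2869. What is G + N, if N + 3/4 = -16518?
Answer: -77551/4 ≈ -19388.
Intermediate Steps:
N = -66075/4 (N = -¾ - 16518 = -66075/4 ≈ -16519.)
G + N = -2869 - 66075/4 = -77551/4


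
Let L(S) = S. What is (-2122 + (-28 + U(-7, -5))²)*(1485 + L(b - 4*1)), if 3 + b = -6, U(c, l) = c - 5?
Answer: -768384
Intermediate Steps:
U(c, l) = -5 + c
b = -9 (b = -3 - 6 = -9)
(-2122 + (-28 + U(-7, -5))²)*(1485 + L(b - 4*1)) = (-2122 + (-28 + (-5 - 7))²)*(1485 + (-9 - 4*1)) = (-2122 + (-28 - 12)²)*(1485 + (-9 - 4)) = (-2122 + (-40)²)*(1485 - 13) = (-2122 + 1600)*1472 = -522*1472 = -768384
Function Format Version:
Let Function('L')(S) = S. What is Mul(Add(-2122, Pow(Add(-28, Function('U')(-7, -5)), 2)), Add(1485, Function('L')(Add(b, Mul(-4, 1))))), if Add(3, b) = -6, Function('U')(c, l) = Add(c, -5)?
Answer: -768384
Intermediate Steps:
Function('U')(c, l) = Add(-5, c)
b = -9 (b = Add(-3, -6) = -9)
Mul(Add(-2122, Pow(Add(-28, Function('U')(-7, -5)), 2)), Add(1485, Function('L')(Add(b, Mul(-4, 1))))) = Mul(Add(-2122, Pow(Add(-28, Add(-5, -7)), 2)), Add(1485, Add(-9, Mul(-4, 1)))) = Mul(Add(-2122, Pow(Add(-28, -12), 2)), Add(1485, Add(-9, -4))) = Mul(Add(-2122, Pow(-40, 2)), Add(1485, -13)) = Mul(Add(-2122, 1600), 1472) = Mul(-522, 1472) = -768384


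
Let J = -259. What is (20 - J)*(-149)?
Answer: -41571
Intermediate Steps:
(20 - J)*(-149) = (20 - 1*(-259))*(-149) = (20 + 259)*(-149) = 279*(-149) = -41571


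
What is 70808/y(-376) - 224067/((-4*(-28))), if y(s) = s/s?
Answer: 7706429/112 ≈ 68807.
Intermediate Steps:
y(s) = 1
70808/y(-376) - 224067/((-4*(-28))) = 70808/1 - 224067/((-4*(-28))) = 70808*1 - 224067/112 = 70808 - 224067*1/112 = 70808 - 224067/112 = 7706429/112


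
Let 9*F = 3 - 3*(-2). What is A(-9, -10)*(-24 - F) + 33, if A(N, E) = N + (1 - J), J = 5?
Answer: 358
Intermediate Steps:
F = 1 (F = (3 - 3*(-2))/9 = (3 + 6)/9 = (⅑)*9 = 1)
A(N, E) = -4 + N (A(N, E) = N + (1 - 1*5) = N + (1 - 5) = N - 4 = -4 + N)
A(-9, -10)*(-24 - F) + 33 = (-4 - 9)*(-24 - 1*1) + 33 = -13*(-24 - 1) + 33 = -13*(-25) + 33 = 325 + 33 = 358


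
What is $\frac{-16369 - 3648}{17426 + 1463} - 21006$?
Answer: $- \frac{396802351}{18889} \approx -21007.0$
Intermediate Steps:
$\frac{-16369 - 3648}{17426 + 1463} - 21006 = - \frac{20017}{18889} - 21006 = - \frac{396802351}{18889}$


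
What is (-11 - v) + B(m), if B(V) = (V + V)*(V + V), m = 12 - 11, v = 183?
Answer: -190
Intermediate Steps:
m = 1
B(V) = 4*V² (B(V) = (2*V)*(2*V) = 4*V²)
(-11 - v) + B(m) = (-11 - 1*183) + 4*1² = (-11 - 183) + 4*1 = -194 + 4 = -190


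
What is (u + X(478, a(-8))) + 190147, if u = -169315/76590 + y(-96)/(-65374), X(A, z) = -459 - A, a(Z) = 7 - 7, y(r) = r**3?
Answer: 94743015275003/500699466 ≈ 1.8922e+5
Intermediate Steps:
a(Z) = 0
u = 5669313143/500699466 (u = -169315/76590 + (-96)**3/(-65374) = -169315*1/76590 - 884736*(-1/65374) = -33863/15318 + 442368/32687 = 5669313143/500699466 ≈ 11.323)
(u + X(478, a(-8))) + 190147 = (5669313143/500699466 + (-459 - 1*478)) + 190147 = (5669313143/500699466 + (-459 - 478)) + 190147 = (5669313143/500699466 - 937) + 190147 = -463486086499/500699466 + 190147 = 94743015275003/500699466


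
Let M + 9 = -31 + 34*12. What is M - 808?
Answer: -440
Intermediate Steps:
M = 368 (M = -9 + (-31 + 34*12) = -9 + (-31 + 408) = -9 + 377 = 368)
M - 808 = 368 - 808 = -440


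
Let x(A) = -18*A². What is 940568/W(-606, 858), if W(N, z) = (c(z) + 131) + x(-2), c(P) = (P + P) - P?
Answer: 940568/917 ≈ 1025.7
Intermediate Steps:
c(P) = P (c(P) = 2*P - P = P)
W(N, z) = 59 + z (W(N, z) = (z + 131) - 18*(-2)² = (131 + z) - 18*4 = (131 + z) - 72 = 59 + z)
940568/W(-606, 858) = 940568/(59 + 858) = 940568/917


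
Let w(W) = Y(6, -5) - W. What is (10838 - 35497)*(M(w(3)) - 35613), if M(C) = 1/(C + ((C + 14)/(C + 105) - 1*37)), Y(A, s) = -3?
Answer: 3731393370024/4249 ≈ 8.7818e+8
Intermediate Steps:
w(W) = -3 - W
M(C) = 1/(-37 + C + (14 + C)/(105 + C)) (M(C) = 1/(C + ((14 + C)/(105 + C) - 37)) = 1/(C + (-37 + (14 + C)/(105 + C))) = 1/(-37 + C + (14 + C)/(105 + C)))
(10838 - 35497)*(M(w(3)) - 35613) = (10838 - 35497)*((105 + (-3 - 1*3))/(-3871 + (-3 - 1*3)² + 69*(-3 - 1*3)) - 35613) = -24659*((105 + (-3 - 3))/(-3871 + (-3 - 3)² + 69*(-3 - 3)) - 35613) = -24659*((105 - 6)/(-3871 + (-6)² + 69*(-6)) - 35613) = -24659*(99/(-3871 + 36 - 414) - 35613) = -24659*(99/(-4249) - 35613) = -24659*(-1/4249*99 - 35613) = -24659*(-99/4249 - 35613) = -24659*(-151319736/4249) = 3731393370024/4249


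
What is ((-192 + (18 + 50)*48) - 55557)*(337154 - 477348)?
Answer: 7358082090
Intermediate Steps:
((-192 + (18 + 50)*48) - 55557)*(337154 - 477348) = ((-192 + 68*48) - 55557)*(-140194) = ((-192 + 3264) - 55557)*(-140194) = (3072 - 55557)*(-140194) = -52485*(-140194) = 7358082090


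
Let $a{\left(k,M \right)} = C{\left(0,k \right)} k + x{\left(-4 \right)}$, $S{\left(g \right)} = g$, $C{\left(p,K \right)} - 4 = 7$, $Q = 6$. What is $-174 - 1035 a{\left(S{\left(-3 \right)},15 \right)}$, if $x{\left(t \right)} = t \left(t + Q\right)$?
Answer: $42261$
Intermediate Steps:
$C{\left(p,K \right)} = 11$ ($C{\left(p,K \right)} = 4 + 7 = 11$)
$x{\left(t \right)} = t \left(6 + t\right)$ ($x{\left(t \right)} = t \left(t + 6\right) = t \left(6 + t\right)$)
$a{\left(k,M \right)} = -8 + 11 k$ ($a{\left(k,M \right)} = 11 k - 4 \left(6 - 4\right) = 11 k - 8 = -8 + 11 k$)
$-174 - 1035 a{\left(S{\left(-3 \right)},15 \right)} = -174 - 1035 \left(-8 + 11 \left(-3\right)\right) = -174 - 1035 \left(-8 - 33\right) = -174 - -42435 = -174 + 42435 = 42261$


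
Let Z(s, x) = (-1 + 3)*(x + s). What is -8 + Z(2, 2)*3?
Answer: 16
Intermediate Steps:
Z(s, x) = 2*s + 2*x (Z(s, x) = 2*(s + x) = 2*s + 2*x)
-8 + Z(2, 2)*3 = -8 + (2*2 + 2*2)*3 = -8 + (4 + 4)*3 = -8 + 8*3 = -8 + 24 = 16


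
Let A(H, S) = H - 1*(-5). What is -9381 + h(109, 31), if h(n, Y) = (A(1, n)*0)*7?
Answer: -9381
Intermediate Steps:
A(H, S) = 5 + H (A(H, S) = H + 5 = 5 + H)
h(n, Y) = 0 (h(n, Y) = ((5 + 1)*0)*7 = (6*0)*7 = 0*7 = 0)
-9381 + h(109, 31) = -9381 + 0 = -9381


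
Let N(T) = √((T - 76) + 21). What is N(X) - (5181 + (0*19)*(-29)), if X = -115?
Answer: -5181 + I*√170 ≈ -5181.0 + 13.038*I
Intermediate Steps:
N(T) = √(-55 + T) (N(T) = √((-76 + T) + 21) = √(-55 + T))
N(X) - (5181 + (0*19)*(-29)) = √(-55 - 115) - (5181 + (0*19)*(-29)) = √(-170) - (5181 + 0*(-29)) = I*√170 - (5181 + 0) = I*√170 - 1*5181 = I*√170 - 5181 = -5181 + I*√170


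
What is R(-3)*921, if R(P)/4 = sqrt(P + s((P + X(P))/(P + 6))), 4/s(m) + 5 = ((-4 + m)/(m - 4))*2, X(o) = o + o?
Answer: 1228*I*sqrt(39) ≈ 7668.9*I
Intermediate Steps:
X(o) = 2*o
s(m) = -4/3 (s(m) = 4/(-5 + ((-4 + m)/(m - 4))*2) = 4/(-5 + ((-4 + m)/(-4 + m))*2) = 4/(-5 + 1*2) = 4/(-5 + 2) = 4/(-3) = 4*(-1/3) = -4/3)
R(P) = 4*sqrt(-4/3 + P) (R(P) = 4*sqrt(P - 4/3) = 4*sqrt(-4/3 + P))
R(-3)*921 = (4*sqrt(-12 + 9*(-3))/3)*921 = (4*sqrt(-12 - 27)/3)*921 = (4*sqrt(-39)/3)*921 = (4*(I*sqrt(39))/3)*921 = (4*I*sqrt(39)/3)*921 = 1228*I*sqrt(39)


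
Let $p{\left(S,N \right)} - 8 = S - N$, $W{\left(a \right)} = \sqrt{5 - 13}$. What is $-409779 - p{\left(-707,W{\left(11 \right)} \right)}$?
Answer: $-409080 + 2 i \sqrt{2} \approx -4.0908 \cdot 10^{5} + 2.8284 i$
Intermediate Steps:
$W{\left(a \right)} = 2 i \sqrt{2}$ ($W{\left(a \right)} = \sqrt{-8} = 2 i \sqrt{2}$)
$p{\left(S,N \right)} = 8 + S - N$ ($p{\left(S,N \right)} = 8 - \left(N - S\right) = 8 + S - N$)
$-409779 - p{\left(-707,W{\left(11 \right)} \right)} = -409779 - \left(8 - 707 - 2 i \sqrt{2}\right) = -409779 - \left(-699 - 2 i \sqrt{2}\right) = -409779 + \left(699 + 2 i \sqrt{2}\right) = -409080 + 2 i \sqrt{2}$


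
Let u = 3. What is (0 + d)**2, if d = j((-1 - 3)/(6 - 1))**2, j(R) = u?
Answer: 81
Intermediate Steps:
j(R) = 3
d = 9 (d = 3**2 = 9)
(0 + d)**2 = (0 + 9)**2 = 9**2 = 81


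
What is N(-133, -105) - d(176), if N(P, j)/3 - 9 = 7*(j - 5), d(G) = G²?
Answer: -33259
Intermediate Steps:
N(P, j) = -78 + 21*j (N(P, j) = 27 + 3*(7*(j - 5)) = 27 + 3*(7*(-5 + j)) = 27 + 3*(-35 + 7*j) = 27 + (-105 + 21*j) = -78 + 21*j)
N(-133, -105) - d(176) = (-78 + 21*(-105)) - 1*176² = (-78 - 2205) - 1*30976 = -2283 - 30976 = -33259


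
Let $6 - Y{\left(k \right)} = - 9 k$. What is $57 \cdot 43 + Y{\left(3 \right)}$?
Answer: $2484$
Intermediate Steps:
$Y{\left(k \right)} = 6 + 9 k$ ($Y{\left(k \right)} = 6 - - 9 k = 6 + 9 k$)
$57 \cdot 43 + Y{\left(3 \right)} = 57 \cdot 43 + \left(6 + 9 \cdot 3\right) = 2451 + \left(6 + 27\right) = 2451 + 33 = 2484$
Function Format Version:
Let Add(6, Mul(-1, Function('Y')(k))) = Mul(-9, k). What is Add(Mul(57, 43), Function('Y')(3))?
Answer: 2484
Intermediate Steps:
Function('Y')(k) = Add(6, Mul(9, k)) (Function('Y')(k) = Add(6, Mul(-1, Mul(-9, k))) = Add(6, Mul(9, k)))
Add(Mul(57, 43), Function('Y')(3)) = Add(Mul(57, 43), Add(6, Mul(9, 3))) = Add(2451, Add(6, 27)) = Add(2451, 33) = 2484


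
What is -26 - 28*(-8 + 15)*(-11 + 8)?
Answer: 562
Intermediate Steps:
-26 - 28*(-8 + 15)*(-11 + 8) = -26 - 196*(-3) = -26 - 28*(-21) = -26 + 588 = 562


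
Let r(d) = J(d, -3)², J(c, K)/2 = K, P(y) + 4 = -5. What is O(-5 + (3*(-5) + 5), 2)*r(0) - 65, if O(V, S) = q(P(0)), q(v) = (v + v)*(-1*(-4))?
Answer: -2657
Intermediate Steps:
P(y) = -9 (P(y) = -4 - 5 = -9)
J(c, K) = 2*K
q(v) = 8*v (q(v) = (2*v)*4 = 8*v)
O(V, S) = -72 (O(V, S) = 8*(-9) = -72)
r(d) = 36 (r(d) = (2*(-3))² = (-6)² = 36)
O(-5 + (3*(-5) + 5), 2)*r(0) - 65 = -72*36 - 65 = -2592 - 65 = -2657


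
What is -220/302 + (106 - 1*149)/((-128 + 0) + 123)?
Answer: 5943/755 ≈ 7.8715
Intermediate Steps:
-220/302 + (106 - 1*149)/((-128 + 0) + 123) = -220*1/302 + (106 - 149)/(-128 + 123) = -110/151 - 43/(-5) = -110/151 - 43*(-⅕) = -110/151 + 43/5 = 5943/755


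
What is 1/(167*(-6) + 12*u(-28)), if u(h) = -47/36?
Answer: -3/3053 ≈ -0.00098264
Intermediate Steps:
u(h) = -47/36 (u(h) = -47*1/36 = -47/36)
1/(167*(-6) + 12*u(-28)) = 1/(167*(-6) + 12*(-47/36)) = 1/(-1002 - 47/3) = 1/(-3053/3) = -3/3053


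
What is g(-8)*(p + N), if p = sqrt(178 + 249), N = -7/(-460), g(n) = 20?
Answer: 7/23 + 20*sqrt(427) ≈ 413.58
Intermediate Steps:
N = 7/460 (N = -7*(-1/460) = 7/460 ≈ 0.015217)
p = sqrt(427) ≈ 20.664
g(-8)*(p + N) = 20*(sqrt(427) + 7/460) = 20*(7/460 + sqrt(427)) = 7/23 + 20*sqrt(427)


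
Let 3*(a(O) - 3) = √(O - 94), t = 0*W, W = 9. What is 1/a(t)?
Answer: 27/175 - 3*I*√94/175 ≈ 0.15429 - 0.16621*I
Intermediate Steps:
t = 0 (t = 0*9 = 0)
a(O) = 3 + √(-94 + O)/3 (a(O) = 3 + √(O - 94)/3 = 3 + √(-94 + O)/3)
1/a(t) = 1/(3 + √(-94 + 0)/3) = 1/(3 + √(-94)/3) = 1/(3 + (I*√94)/3) = 1/(3 + I*√94/3)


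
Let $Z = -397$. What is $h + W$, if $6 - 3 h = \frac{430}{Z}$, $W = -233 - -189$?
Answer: $- \frac{49592}{1191} \approx -41.639$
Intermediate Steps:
$W = -44$ ($W = -233 + 189 = -44$)
$h = \frac{2812}{1191}$ ($h = 2 - \frac{430 \frac{1}{-397}}{3} = 2 - \frac{430 \left(- \frac{1}{397}\right)}{3} = 2 - - \frac{430}{1191} = 2 + \frac{430}{1191} = \frac{2812}{1191} \approx 2.361$)
$h + W = \frac{2812}{1191} - 44 = - \frac{49592}{1191}$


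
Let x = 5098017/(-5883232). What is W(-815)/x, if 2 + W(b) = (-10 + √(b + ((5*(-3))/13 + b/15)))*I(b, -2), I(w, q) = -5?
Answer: -94131712/1699339 + 29416160*I*√1324011/198822663 ≈ -55.393 + 170.24*I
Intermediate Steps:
W(b) = 48 - 5*√(-15/13 + 16*b/15) (W(b) = -2 + (-10 + √(b + ((5*(-3))/13 + b/15)))*(-5) = -2 + (-10 + √(b + (-15*1/13 + b*(1/15))))*(-5) = -2 + (-10 + √(b + (-15/13 + b/15)))*(-5) = -2 + (-10 + √(-15/13 + 16*b/15))*(-5) = -2 + (50 - 5*√(-15/13 + 16*b/15)) = 48 - 5*√(-15/13 + 16*b/15))
x = -5098017/5883232 (x = 5098017*(-1/5883232) = -5098017/5883232 ≈ -0.86653)
W(-815)/x = (48 - √(-43875 + 40560*(-815))/39)/(-5098017/5883232) = (48 - √(-43875 - 33056400)/39)*(-5883232/5098017) = (48 - 5*I*√1324011/39)*(-5883232/5098017) = -94131712/1699339 + 29416160*I*√1324011/198822663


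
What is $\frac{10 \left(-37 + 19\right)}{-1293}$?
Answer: $\frac{60}{431} \approx 0.13921$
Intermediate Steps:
$\frac{10 \left(-37 + 19\right)}{-1293} = 10 \left(-18\right) \left(- \frac{1}{1293}\right) = \left(-180\right) \left(- \frac{1}{1293}\right) = \frac{60}{431}$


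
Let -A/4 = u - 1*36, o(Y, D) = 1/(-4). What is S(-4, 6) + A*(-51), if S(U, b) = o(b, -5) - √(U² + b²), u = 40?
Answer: 3263/4 - 2*√13 ≈ 808.54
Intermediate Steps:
o(Y, D) = -¼
S(U, b) = -¼ - √(U² + b²)
A = -16 (A = -4*(40 - 1*36) = -4*(40 - 36) = -4*4 = -16)
S(-4, 6) + A*(-51) = (-¼ - √((-4)² + 6²)) - 16*(-51) = (-¼ - √(16 + 36)) + 816 = (-¼ - √52) + 816 = (-¼ - 2*√13) + 816 = 3263/4 - 2*√13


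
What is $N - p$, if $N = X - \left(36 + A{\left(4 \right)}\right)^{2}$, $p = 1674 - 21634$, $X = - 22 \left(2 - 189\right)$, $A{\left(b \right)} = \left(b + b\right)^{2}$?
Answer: $14074$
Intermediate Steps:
$A{\left(b \right)} = 4 b^{2}$ ($A{\left(b \right)} = \left(2 b\right)^{2} = 4 b^{2}$)
$X = 4114$ ($X = - 22 \left(2 - 189\right) = \left(-22\right) \left(-187\right) = 4114$)
$p = -19960$ ($p = 1674 - 21634 = -19960$)
$N = -5886$ ($N = 4114 - \left(36 + 4 \cdot 4^{2}\right)^{2} = 4114 - \left(36 + 4 \cdot 16\right)^{2} = 4114 - \left(36 + 64\right)^{2} = 4114 - 100^{2} = 4114 - 10000 = -5886$)
$N - p = -5886 - -19960 = -5886 + 19960 = 14074$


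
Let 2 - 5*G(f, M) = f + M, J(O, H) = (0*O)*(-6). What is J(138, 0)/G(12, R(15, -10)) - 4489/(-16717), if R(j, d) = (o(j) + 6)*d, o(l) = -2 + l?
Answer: 4489/16717 ≈ 0.26853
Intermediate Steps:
J(O, H) = 0 (J(O, H) = 0*(-6) = 0)
R(j, d) = d*(4 + j) (R(j, d) = ((-2 + j) + 6)*d = (4 + j)*d = d*(4 + j))
G(f, M) = 2/5 - M/5 - f/5 (G(f, M) = 2/5 - (f + M)/5 = 2/5 - (M + f)/5 = 2/5 + (-M/5 - f/5) = 2/5 - M/5 - f/5)
J(138, 0)/G(12, R(15, -10)) - 4489/(-16717) = 0/(2/5 - (-2)*(4 + 15) - 1/5*12) - 4489/(-16717) = 0/(2/5 - (-2)*19 - 12/5) - 4489*(-1/16717) = 0/(2/5 - 1/5*(-190) - 12/5) + 4489/16717 = 0/(2/5 + 38 - 12/5) + 4489/16717 = 0/36 + 4489/16717 = 0*(1/36) + 4489/16717 = 0 + 4489/16717 = 4489/16717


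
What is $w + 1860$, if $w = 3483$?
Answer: $5343$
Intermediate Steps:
$w + 1860 = 3483 + 1860 = 5343$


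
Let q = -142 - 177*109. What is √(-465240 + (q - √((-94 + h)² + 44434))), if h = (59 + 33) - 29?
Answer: √(-484675 - √45395) ≈ 696.34*I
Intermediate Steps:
h = 63 (h = 92 - 29 = 63)
q = -19435 (q = -142 - 19293 = -19435)
√(-465240 + (q - √((-94 + h)² + 44434))) = √(-465240 + (-19435 - √((-94 + 63)² + 44434))) = √(-465240 + (-19435 - √((-31)² + 44434))) = √(-465240 + (-19435 - √(961 + 44434))) = √(-465240 + (-19435 - √45395)) = √(-484675 - √45395)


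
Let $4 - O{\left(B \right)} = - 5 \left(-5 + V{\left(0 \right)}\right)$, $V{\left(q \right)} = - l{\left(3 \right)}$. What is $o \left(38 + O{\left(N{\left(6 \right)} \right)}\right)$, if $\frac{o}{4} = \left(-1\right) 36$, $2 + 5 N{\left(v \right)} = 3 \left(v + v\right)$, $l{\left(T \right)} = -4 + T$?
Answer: $-3168$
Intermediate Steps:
$N{\left(v \right)} = - \frac{2}{5} + \frac{6 v}{5}$ ($N{\left(v \right)} = - \frac{2}{5} + \frac{3 \left(v + v\right)}{5} = - \frac{2}{5} + \frac{3 \cdot 2 v}{5} = - \frac{2}{5} + \frac{6 v}{5}$)
$V{\left(q \right)} = 1$ ($V{\left(q \right)} = - (-4 + 3) = \left(-1\right) \left(-1\right) = 1$)
$o = -144$ ($o = 4 \left(\left(-1\right) 36\right) = 4 \left(-36\right) = -144$)
$O{\left(B \right)} = -16$ ($O{\left(B \right)} = 4 - - 5 \left(-5 + 1\right) = 4 - \left(-5\right) \left(-4\right) = 4 - 20 = -16$)
$o \left(38 + O{\left(N{\left(6 \right)} \right)}\right) = - 144 \left(38 - 16\right) = \left(-144\right) 22 = -3168$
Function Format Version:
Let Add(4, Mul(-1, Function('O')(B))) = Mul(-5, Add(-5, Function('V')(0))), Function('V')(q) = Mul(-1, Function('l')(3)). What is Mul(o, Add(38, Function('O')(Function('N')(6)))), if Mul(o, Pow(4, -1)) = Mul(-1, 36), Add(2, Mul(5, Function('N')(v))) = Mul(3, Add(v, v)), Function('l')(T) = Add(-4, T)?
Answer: -3168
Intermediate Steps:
Function('N')(v) = Add(Rational(-2, 5), Mul(Rational(6, 5), v)) (Function('N')(v) = Add(Rational(-2, 5), Mul(Rational(1, 5), Mul(3, Add(v, v)))) = Add(Rational(-2, 5), Mul(Rational(1, 5), Mul(3, Mul(2, v)))) = Add(Rational(-2, 5), Mul(Rational(1, 5), Mul(6, v))) = Add(Rational(-2, 5), Mul(Rational(6, 5), v)))
Function('V')(q) = 1 (Function('V')(q) = Mul(-1, Add(-4, 3)) = Mul(-1, -1) = 1)
o = -144 (o = Mul(4, Mul(-1, 36)) = Mul(4, -36) = -144)
Function('O')(B) = -16 (Function('O')(B) = Add(4, Mul(-1, Mul(-5, Add(-5, 1)))) = Add(4, Mul(-1, Mul(-5, -4))) = Add(4, Mul(-1, 20)) = Add(4, -20) = -16)
Mul(o, Add(38, Function('O')(Function('N')(6)))) = Mul(-144, Add(38, -16)) = Mul(-144, 22) = -3168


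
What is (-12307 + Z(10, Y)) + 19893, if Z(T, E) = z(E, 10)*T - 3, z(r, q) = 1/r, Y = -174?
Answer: 659716/87 ≈ 7582.9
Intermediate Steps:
Z(T, E) = -3 + T/E (Z(T, E) = T/E - 3 = -3 + T/E)
(-12307 + Z(10, Y)) + 19893 = (-12307 + (-3 + 10/(-174))) + 19893 = (-12307 + (-3 + 10*(-1/174))) + 19893 = (-12307 + (-3 - 5/87)) + 19893 = (-12307 - 266/87) + 19893 = -1070975/87 + 19893 = 659716/87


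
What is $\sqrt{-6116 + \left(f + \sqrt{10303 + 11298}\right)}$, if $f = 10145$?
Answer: $\sqrt{4029 + \sqrt{21601}} \approx 64.622$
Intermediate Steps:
$\sqrt{-6116 + \left(f + \sqrt{10303 + 11298}\right)} = \sqrt{-6116 + \left(10145 + \sqrt{10303 + 11298}\right)} = \sqrt{-6116 + \left(10145 + \sqrt{21601}\right)} = \sqrt{4029 + \sqrt{21601}}$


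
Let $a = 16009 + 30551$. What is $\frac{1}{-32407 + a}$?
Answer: $\frac{1}{14153} \approx 7.0656 \cdot 10^{-5}$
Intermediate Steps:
$a = 46560$
$\frac{1}{-32407 + a} = \frac{1}{-32407 + 46560} = \frac{1}{14153}$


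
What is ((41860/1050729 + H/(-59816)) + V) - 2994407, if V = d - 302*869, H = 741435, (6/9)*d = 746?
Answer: -204624477025335619/62850405864 ≈ -3.2557e+6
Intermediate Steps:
d = 1119 (d = (3/2)*746 = 1119)
V = -261319 (V = 1119 - 302*869 = 1119 - 262438 = -261319)
((41860/1050729 + H/(-59816)) + V) - 2994407 = ((41860/1050729 + 741435/(-59816)) - 261319) - 2994407 = ((41860*(1/1050729) + 741435*(-1/59816)) - 261319) - 2994407 = ((41860/1050729 - 741435/59816) - 261319) - 2994407 = (-776543358355/62850405864 - 261319) - 2994407 = -16424781753332971/62850405864 - 2994407 = -204624477025335619/62850405864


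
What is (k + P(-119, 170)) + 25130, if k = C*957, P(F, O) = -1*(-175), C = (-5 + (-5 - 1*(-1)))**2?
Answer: 102822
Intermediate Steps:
C = 81 (C = (-5 + (-5 + 1))**2 = (-5 - 4)**2 = (-9)**2 = 81)
P(F, O) = 175
k = 77517 (k = 81*957 = 77517)
(k + P(-119, 170)) + 25130 = (77517 + 175) + 25130 = 77692 + 25130 = 102822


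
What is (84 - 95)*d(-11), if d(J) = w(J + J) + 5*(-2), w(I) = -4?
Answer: 154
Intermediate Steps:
d(J) = -14 (d(J) = -4 + 5*(-2) = -4 - 10 = -14)
(84 - 95)*d(-11) = (84 - 95)*(-14) = -11*(-14) = 154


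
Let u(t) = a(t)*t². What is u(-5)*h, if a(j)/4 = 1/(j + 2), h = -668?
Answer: 66800/3 ≈ 22267.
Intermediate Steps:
a(j) = 4/(2 + j) (a(j) = 4/(j + 2) = 4/(2 + j))
u(t) = 4*t²/(2 + t) (u(t) = (4/(2 + t))*t² = 4*t²/(2 + t))
u(-5)*h = (4*(-5)²/(2 - 5))*(-668) = (4*25/(-3))*(-668) = (4*25*(-⅓))*(-668) = -100/3*(-668) = 66800/3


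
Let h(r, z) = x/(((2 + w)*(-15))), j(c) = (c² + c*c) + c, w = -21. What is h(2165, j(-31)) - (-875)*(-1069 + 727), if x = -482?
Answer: -85286732/285 ≈ -2.9925e+5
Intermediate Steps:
j(c) = c + 2*c² (j(c) = (c² + c²) + c = 2*c² + c = c + 2*c²)
h(r, z) = -482/285 (h(r, z) = -482*(-1/(15*(2 - 21))) = -482/((-19*(-15))) = -482/285)
h(2165, j(-31)) - (-875)*(-1069 + 727) = -482/285 - (-875)*(-1069 + 727) = -482/285 - (-875)*(-342) = -482/285 - 1*299250 = -482/285 - 299250 = -85286732/285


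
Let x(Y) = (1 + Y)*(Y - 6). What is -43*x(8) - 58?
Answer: -832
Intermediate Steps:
x(Y) = (1 + Y)*(-6 + Y)
-43*x(8) - 58 = -43*(-6 + 8**2 - 5*8) - 58 = -43*(-6 + 64 - 40) - 58 = -43*18 - 58 = -774 - 58 = -832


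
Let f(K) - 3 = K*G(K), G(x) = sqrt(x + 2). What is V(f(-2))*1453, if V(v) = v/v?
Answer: 1453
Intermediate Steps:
G(x) = sqrt(2 + x)
f(K) = 3 + K*sqrt(2 + K)
V(v) = 1
V(f(-2))*1453 = 1*1453 = 1453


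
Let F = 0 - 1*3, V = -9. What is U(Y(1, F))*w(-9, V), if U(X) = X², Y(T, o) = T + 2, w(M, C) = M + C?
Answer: -162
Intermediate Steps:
F = -3 (F = 0 - 3 = -3)
w(M, C) = C + M
Y(T, o) = 2 + T
U(Y(1, F))*w(-9, V) = (2 + 1)²*(-9 - 9) = 3²*(-18) = 9*(-18) = -162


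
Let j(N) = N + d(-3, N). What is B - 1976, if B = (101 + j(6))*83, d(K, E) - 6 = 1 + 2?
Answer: 7652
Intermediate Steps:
d(K, E) = 9 (d(K, E) = 6 + (1 + 2) = 6 + 3 = 9)
j(N) = 9 + N (j(N) = N + 9 = 9 + N)
B = 9628 (B = (101 + (9 + 6))*83 = (101 + 15)*83 = 116*83 = 9628)
B - 1976 = 9628 - 1976 = 7652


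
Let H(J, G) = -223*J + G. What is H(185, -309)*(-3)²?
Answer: -374076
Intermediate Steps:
H(J, G) = G - 223*J
H(185, -309)*(-3)² = (-309 - 223*185)*(-3)² = (-309 - 41255)*9 = -41564*9 = -374076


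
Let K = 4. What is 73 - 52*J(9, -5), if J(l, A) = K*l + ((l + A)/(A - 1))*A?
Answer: -5917/3 ≈ -1972.3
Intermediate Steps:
J(l, A) = 4*l + A*(A + l)/(-1 + A) (J(l, A) = 4*l + ((l + A)/(A - 1))*A = 4*l + ((A + l)/(-1 + A))*A = 4*l + A*(A + l)/(-1 + A))
73 - 52*J(9, -5) = 73 - 52*((-5)² - 4*9 + 5*(-5)*9)/(-1 - 5) = 73 - 52*(25 - 36 - 225)/(-6) = 73 - (-26)*(-236)/3 = 73 - 52*118/3 = 73 - 6136/3 = -5917/3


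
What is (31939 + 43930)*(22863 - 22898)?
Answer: -2655415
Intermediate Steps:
(31939 + 43930)*(22863 - 22898) = 75869*(-35) = -2655415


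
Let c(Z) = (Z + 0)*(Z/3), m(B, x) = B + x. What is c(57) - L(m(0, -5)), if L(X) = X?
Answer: 1088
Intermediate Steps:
c(Z) = Z²/3 (c(Z) = Z*(Z*(⅓)) = Z*(Z/3) = Z²/3)
c(57) - L(m(0, -5)) = (⅓)*57² - (0 - 5) = (⅓)*3249 - 1*(-5) = 1083 + 5 = 1088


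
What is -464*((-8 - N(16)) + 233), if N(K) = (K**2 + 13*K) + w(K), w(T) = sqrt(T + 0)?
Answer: 112752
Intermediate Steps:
w(T) = sqrt(T)
N(K) = sqrt(K) + K**2 + 13*K (N(K) = (K**2 + 13*K) + sqrt(K) = sqrt(K) + K**2 + 13*K)
-464*((-8 - N(16)) + 233) = -464*((-8 - (sqrt(16) + 16**2 + 13*16)) + 233) = -464*((-8 - (4 + 256 + 208)) + 233) = -464*((-8 - 1*468) + 233) = -464*((-8 - 468) + 233) = -464*(-476 + 233) = -464*(-243) = 112752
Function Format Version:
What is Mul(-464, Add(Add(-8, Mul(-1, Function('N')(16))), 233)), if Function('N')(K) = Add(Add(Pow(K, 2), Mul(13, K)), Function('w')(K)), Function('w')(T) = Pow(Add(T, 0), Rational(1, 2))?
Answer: 112752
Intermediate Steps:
Function('w')(T) = Pow(T, Rational(1, 2))
Function('N')(K) = Add(Pow(K, Rational(1, 2)), Pow(K, 2), Mul(13, K)) (Function('N')(K) = Add(Add(Pow(K, 2), Mul(13, K)), Pow(K, Rational(1, 2))) = Add(Pow(K, Rational(1, 2)), Pow(K, 2), Mul(13, K)))
Mul(-464, Add(Add(-8, Mul(-1, Function('N')(16))), 233)) = Mul(-464, Add(Add(-8, Mul(-1, Add(Pow(16, Rational(1, 2)), Pow(16, 2), Mul(13, 16)))), 233)) = Mul(-464, Add(Add(-8, Mul(-1, Add(4, 256, 208))), 233)) = Mul(-464, Add(Add(-8, Mul(-1, 468)), 233)) = Mul(-464, Add(Add(-8, -468), 233)) = Mul(-464, Add(-476, 233)) = Mul(-464, -243) = 112752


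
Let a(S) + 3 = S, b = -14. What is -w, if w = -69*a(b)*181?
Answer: -212313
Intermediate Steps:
a(S) = -3 + S
w = 212313 (w = -69*(-3 - 14)*181 = -69*(-17)*181 = 1173*181 = 212313)
-w = -1*212313 = -212313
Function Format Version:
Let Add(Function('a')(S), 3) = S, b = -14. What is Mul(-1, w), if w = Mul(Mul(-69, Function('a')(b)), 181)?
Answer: -212313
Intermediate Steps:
Function('a')(S) = Add(-3, S)
w = 212313 (w = Mul(Mul(-69, Add(-3, -14)), 181) = Mul(Mul(-69, -17), 181) = Mul(1173, 181) = 212313)
Mul(-1, w) = Mul(-1, 212313) = -212313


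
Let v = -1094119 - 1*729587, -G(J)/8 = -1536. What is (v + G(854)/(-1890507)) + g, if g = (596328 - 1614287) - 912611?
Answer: -2365828356740/630169 ≈ -3.7543e+6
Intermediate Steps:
G(J) = 12288 (G(J) = -8*(-1536) = 12288)
v = -1823706 (v = -1094119 - 729587 = -1823706)
g = -1930570 (g = -1017959 - 912611 = -1930570)
(v + G(854)/(-1890507)) + g = (-1823706 + 12288/(-1890507)) - 1930570 = (-1823706 + 12288*(-1/1890507)) - 1930570 = (-1823706 - 4096/630169) - 1930570 = -1149242990410/630169 - 1930570 = -2365828356740/630169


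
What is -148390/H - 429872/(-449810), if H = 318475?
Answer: 1403123586/2865064795 ≈ 0.48974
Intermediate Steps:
-148390/H - 429872/(-449810) = -148390/318475 - 429872/(-449810) = -148390*1/318475 - 429872*(-1/449810) = -29678/63695 + 214936/224905 = 1403123586/2865064795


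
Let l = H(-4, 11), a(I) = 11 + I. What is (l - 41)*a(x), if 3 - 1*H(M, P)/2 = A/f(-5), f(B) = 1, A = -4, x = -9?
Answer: -54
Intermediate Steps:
H(M, P) = 14 (H(M, P) = 6 - (-8)/1 = 6 - (-8) = 6 - 2*(-4) = 6 + 8 = 14)
l = 14
(l - 41)*a(x) = (14 - 41)*(11 - 9) = -27*2 = -54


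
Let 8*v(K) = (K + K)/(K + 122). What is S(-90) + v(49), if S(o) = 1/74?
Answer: 2155/25308 ≈ 0.085151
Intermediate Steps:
S(o) = 1/74
v(K) = K/(4*(122 + K)) (v(K) = ((K + K)/(K + 122))/8 = ((2*K)/(122 + K))/8 = (2*K/(122 + K))/8 = K/(4*(122 + K)))
S(-90) + v(49) = 1/74 + (¼)*49/(122 + 49) = 1/74 + (¼)*49/171 = 1/74 + (¼)*49*(1/171) = 1/74 + 49/684 = 2155/25308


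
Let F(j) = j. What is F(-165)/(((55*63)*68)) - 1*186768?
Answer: -266704705/1428 ≈ -1.8677e+5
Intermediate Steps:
F(-165)/(((55*63)*68)) - 1*186768 = -165/((55*63)*68) - 1*186768 = -165/(3465*68) - 186768 = -165/235620 - 186768 = -165*1/235620 - 186768 = -1/1428 - 186768 = -266704705/1428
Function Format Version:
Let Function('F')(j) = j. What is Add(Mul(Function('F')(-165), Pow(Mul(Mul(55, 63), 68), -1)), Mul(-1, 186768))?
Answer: Rational(-266704705, 1428) ≈ -1.8677e+5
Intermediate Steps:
Add(Mul(Function('F')(-165), Pow(Mul(Mul(55, 63), 68), -1)), Mul(-1, 186768)) = Add(Mul(-165, Pow(Mul(Mul(55, 63), 68), -1)), Mul(-1, 186768)) = Add(Mul(-165, Pow(Mul(3465, 68), -1)), -186768) = Add(Mul(-165, Pow(235620, -1)), -186768) = Add(Mul(-165, Rational(1, 235620)), -186768) = Add(Rational(-1, 1428), -186768) = Rational(-266704705, 1428)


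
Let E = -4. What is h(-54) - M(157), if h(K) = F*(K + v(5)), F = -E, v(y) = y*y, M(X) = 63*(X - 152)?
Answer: -431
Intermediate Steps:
M(X) = -9576 + 63*X (M(X) = 63*(-152 + X) = -9576 + 63*X)
v(y) = y²
F = 4 (F = -1*(-4) = 4)
h(K) = 100 + 4*K (h(K) = 4*(K + 5²) = 4*(K + 25) = 4*(25 + K) = 100 + 4*K)
h(-54) - M(157) = (100 + 4*(-54)) - (-9576 + 63*157) = (100 - 216) - (-9576 + 9891) = -116 - 1*315 = -116 - 315 = -431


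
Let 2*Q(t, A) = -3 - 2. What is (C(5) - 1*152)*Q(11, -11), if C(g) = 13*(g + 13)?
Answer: -205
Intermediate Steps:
C(g) = 169 + 13*g (C(g) = 13*(13 + g) = 169 + 13*g)
Q(t, A) = -5/2 (Q(t, A) = (-3 - 2)/2 = (½)*(-5) = -5/2)
(C(5) - 1*152)*Q(11, -11) = ((169 + 13*5) - 1*152)*(-5/2) = ((169 + 65) - 152)*(-5/2) = (234 - 152)*(-5/2) = 82*(-5/2) = -205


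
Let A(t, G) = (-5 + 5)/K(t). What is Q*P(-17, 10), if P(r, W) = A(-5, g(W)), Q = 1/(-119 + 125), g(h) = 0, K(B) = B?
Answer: 0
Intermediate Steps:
Q = ⅙ (Q = 1/6 = ⅙ ≈ 0.16667)
A(t, G) = 0 (A(t, G) = (-5 + 5)/t = 0/t = 0)
P(r, W) = 0
Q*P(-17, 10) = (⅙)*0 = 0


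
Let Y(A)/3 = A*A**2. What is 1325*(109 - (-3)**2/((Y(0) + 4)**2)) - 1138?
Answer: 2280667/16 ≈ 1.4254e+5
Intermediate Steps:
Y(A) = 3*A**3 (Y(A) = 3*(A*A**2) = 3*A**3)
1325*(109 - (-3)**2/((Y(0) + 4)**2)) - 1138 = 1325*(109 - (-3)**2/((3*0**3 + 4)**2)) - 1138 = 1325*(109 - 9/((3*0 + 4)**2)) - 1138 = 1325*(109 - 9/((0 + 4)**2)) - 1138 = 1325*(109 - 9/(4**2)) - 1138 = 1325*(109 - 9/16) - 1138 = 1325*(1735/16) - 1138 = 2298875/16 - 1138 = 2280667/16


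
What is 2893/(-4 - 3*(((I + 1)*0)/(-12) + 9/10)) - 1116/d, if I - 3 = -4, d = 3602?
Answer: -52140316/120667 ≈ -432.10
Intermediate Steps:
I = -1 (I = 3 - 4 = -1)
2893/(-4 - 3*(((I + 1)*0)/(-12) + 9/10)) - 1116/d = 2893/(-4 - 3*(((-1 + 1)*0)/(-12) + 9/10)) - 1116/3602 = 2893/(-4 - 3*((0*0)*(-1/12) + 9*(⅒))) - 1116*1/3602 = 2893/(-4 - 3*(0*(-1/12) + 9/10)) - 558/1801 = 2893/(-4 - 3*(0 + 9/10)) - 558/1801 = 2893/(-4 - 3*9/10) - 558/1801 = 2893/(-4 - 27/10) - 558/1801 = 2893/(-67/10) - 558/1801 = 2893*(-10/67) - 558/1801 = -28930/67 - 558/1801 = -52140316/120667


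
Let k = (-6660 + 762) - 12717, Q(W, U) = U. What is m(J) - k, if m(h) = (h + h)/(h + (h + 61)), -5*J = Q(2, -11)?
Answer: 6087127/327 ≈ 18615.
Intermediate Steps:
J = 11/5 (J = -⅕*(-11) = 11/5 ≈ 2.2000)
k = -18615 (k = -5898 - 12717 = -18615)
m(h) = 2*h/(61 + 2*h) (m(h) = (2*h)/(h + (61 + h)) = (2*h)/(61 + 2*h) = 2*h/(61 + 2*h))
m(J) - k = 2*(11/5)/(61 + 2*(11/5)) - 1*(-18615) = 2*(11/5)/(61 + 22/5) + 18615 = 2*(11/5)/(327/5) + 18615 = 2*(11/5)*(5/327) + 18615 = 22/327 + 18615 = 6087127/327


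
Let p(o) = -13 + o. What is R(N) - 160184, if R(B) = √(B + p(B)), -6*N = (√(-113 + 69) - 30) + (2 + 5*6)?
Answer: -160184 + √(-123 - 6*I*√11)/3 ≈ -1.6018e+5 - 3.7088*I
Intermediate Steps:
N = -⅓ - I*√11/3 (N = -((√(-113 + 69) - 30) + (2 + 5*6))/6 = -((√(-44) - 30) + (2 + 30))/6 = -((2*I*√11 - 30) + 32)/6 = -((-30 + 2*I*√11) + 32)/6 = -(2 + 2*I*√11)/6 = -⅓ - I*√11/3 ≈ -0.33333 - 1.1055*I)
R(B) = √(-13 + 2*B) (R(B) = √(B + (-13 + B)) = √(-13 + 2*B))
R(N) - 160184 = √(-13 + 2*(-⅓ - I*√11/3)) - 160184 = √(-13 + (-⅔ - 2*I*√11/3)) - 160184 = √(-41/3 - 2*I*√11/3) - 160184 = -160184 + √(-41/3 - 2*I*√11/3)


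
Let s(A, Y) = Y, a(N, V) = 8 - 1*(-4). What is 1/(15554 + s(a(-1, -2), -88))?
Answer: 1/15466 ≈ 6.4658e-5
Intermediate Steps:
a(N, V) = 12 (a(N, V) = 8 + 4 = 12)
1/(15554 + s(a(-1, -2), -88)) = 1/(15554 - 88) = 1/15466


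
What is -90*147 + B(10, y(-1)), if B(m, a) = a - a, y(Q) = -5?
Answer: -13230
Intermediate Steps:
B(m, a) = 0
-90*147 + B(10, y(-1)) = -90*147 + 0 = -13230 + 0 = -13230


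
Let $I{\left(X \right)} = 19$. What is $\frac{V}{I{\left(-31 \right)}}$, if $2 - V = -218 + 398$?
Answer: $- \frac{178}{19} \approx -9.3684$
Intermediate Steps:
$V = -178$ ($V = 2 - \left(-218 + 398\right) = 2 - 180 = -178$)
$\frac{V}{I{\left(-31 \right)}} = - \frac{178}{19}$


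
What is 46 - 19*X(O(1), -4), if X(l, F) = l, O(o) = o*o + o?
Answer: 8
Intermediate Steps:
O(o) = o + o**2 (O(o) = o**2 + o = o + o**2)
46 - 19*X(O(1), -4) = 46 - 19*(1 + 1) = 46 - 19*2 = 46 - 38 = 8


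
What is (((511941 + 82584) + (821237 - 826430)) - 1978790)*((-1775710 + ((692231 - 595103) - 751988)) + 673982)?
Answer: 2440705249304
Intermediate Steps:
(((511941 + 82584) + (821237 - 826430)) - 1978790)*((-1775710 + ((692231 - 595103) - 751988)) + 673982) = ((594525 - 5193) - 1978790)*((-1775710 + (97128 - 751988)) + 673982) = (589332 - 1978790)*((-1775710 - 654860) + 673982) = -1389458*(-2430570 + 673982) = -1389458*(-1756588) = 2440705249304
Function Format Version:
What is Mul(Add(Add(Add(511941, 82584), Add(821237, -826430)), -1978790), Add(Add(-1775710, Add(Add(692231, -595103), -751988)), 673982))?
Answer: 2440705249304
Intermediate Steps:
Mul(Add(Add(Add(511941, 82584), Add(821237, -826430)), -1978790), Add(Add(-1775710, Add(Add(692231, -595103), -751988)), 673982)) = Mul(Add(Add(594525, -5193), -1978790), Add(Add(-1775710, Add(97128, -751988)), 673982)) = Mul(Add(589332, -1978790), Add(Add(-1775710, -654860), 673982)) = Mul(-1389458, Add(-2430570, 673982)) = Mul(-1389458, -1756588) = 2440705249304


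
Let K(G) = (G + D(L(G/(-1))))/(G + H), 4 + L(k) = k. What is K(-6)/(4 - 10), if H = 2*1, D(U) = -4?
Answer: -5/12 ≈ -0.41667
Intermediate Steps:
L(k) = -4 + k
H = 2
K(G) = (-4 + G)/(2 + G) (K(G) = (G - 4)/(G + 2) = (-4 + G)/(2 + G))
K(-6)/(4 - 10) = ((-4 - 6)/(2 - 6))/(4 - 10) = (-10/(-4))/(-6) = -(-1)*(-10)/24 = -⅙*5/2 = -5/12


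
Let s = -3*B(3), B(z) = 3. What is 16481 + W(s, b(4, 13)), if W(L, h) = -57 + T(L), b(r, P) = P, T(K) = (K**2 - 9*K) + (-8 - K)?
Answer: 16587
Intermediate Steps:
T(K) = -8 + K**2 - 10*K
s = -9 (s = -3*3 = -9)
W(L, h) = -65 + L**2 - 10*L (W(L, h) = -57 + (-8 + L**2 - 10*L) = -65 + L**2 - 10*L)
16481 + W(s, b(4, 13)) = 16481 + (-65 + (-9)**2 - 10*(-9)) = 16481 + (-65 + 81 + 90) = 16481 + 106 = 16587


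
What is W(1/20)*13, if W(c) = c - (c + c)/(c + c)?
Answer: -247/20 ≈ -12.350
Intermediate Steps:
W(c) = -1 + c (W(c) = c - 2*c/(2*c) = c - 2*c*1/(2*c) = c - 1*1 = c - 1 = -1 + c)
W(1/20)*13 = (-1 + 1/20)*13 = -19/20*13 = -247/20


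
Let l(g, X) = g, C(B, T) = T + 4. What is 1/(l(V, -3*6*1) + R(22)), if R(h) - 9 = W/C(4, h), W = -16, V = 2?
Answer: 13/135 ≈ 0.096296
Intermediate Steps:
C(B, T) = 4 + T
R(h) = 9 - 16/(4 + h)
1/(l(V, -3*6*1) + R(22)) = 1/(2 + (20 + 9*22)/(4 + 22)) = 1/(2 + (20 + 198)/26) = 1/(2 + (1/26)*218) = 1/(2 + 109/13) = 1/(135/13) = 13/135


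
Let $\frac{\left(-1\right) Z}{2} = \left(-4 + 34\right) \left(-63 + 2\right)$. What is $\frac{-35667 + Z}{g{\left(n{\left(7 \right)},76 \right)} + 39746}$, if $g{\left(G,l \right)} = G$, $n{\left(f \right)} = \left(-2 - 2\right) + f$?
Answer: $- \frac{32007}{39749} \approx -0.80523$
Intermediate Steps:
$n{\left(f \right)} = -4 + f$
$Z = 3660$ ($Z = - 2 \left(-4 + 34\right) \left(-63 + 2\right) = - 2 \cdot 30 \left(-61\right) = \left(-2\right) \left(-1830\right) = 3660$)
$\frac{-35667 + Z}{g{\left(n{\left(7 \right)},76 \right)} + 39746} = \frac{-35667 + 3660}{\left(-4 + 7\right) + 39746} = - \frac{32007}{3 + 39746} = - \frac{32007}{39749}$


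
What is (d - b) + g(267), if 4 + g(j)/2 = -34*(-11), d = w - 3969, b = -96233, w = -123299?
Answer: -30295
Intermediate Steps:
d = -127268 (d = -123299 - 3969 = -127268)
g(j) = 740 (g(j) = -8 + 2*(-34*(-11)) = -8 + 2*374 = -8 + 748 = 740)
(d - b) + g(267) = (-127268 - 1*(-96233)) + 740 = (-127268 + 96233) + 740 = -31035 + 740 = -30295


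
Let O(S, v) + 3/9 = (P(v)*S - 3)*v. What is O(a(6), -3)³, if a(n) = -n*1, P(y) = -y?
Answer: 6644672/27 ≈ 2.4610e+5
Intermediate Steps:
a(n) = -n
O(S, v) = -⅓ + v*(-3 - S*v) (O(S, v) = -⅓ + ((-v)*S - 3)*v = -⅓ + (-S*v - 3)*v = -⅓ + (-3 - S*v)*v = -⅓ + v*(-3 - S*v))
O(a(6), -3)³ = (-⅓ - 3*(-3) - 1*(-1*6)*(-3)²)³ = (-⅓ + 9 - 1*(-6)*9)³ = (-⅓ + 9 + 54)³ = (188/3)³ = 6644672/27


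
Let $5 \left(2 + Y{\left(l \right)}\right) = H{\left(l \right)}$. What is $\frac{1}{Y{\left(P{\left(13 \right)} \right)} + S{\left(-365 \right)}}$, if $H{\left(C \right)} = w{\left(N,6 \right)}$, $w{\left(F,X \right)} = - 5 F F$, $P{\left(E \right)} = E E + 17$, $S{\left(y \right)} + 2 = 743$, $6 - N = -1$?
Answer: $\frac{1}{690} \approx 0.0014493$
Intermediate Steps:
$N = 7$ ($N = 6 - -1 = 6 + 1 = 7$)
$S{\left(y \right)} = 741$ ($S{\left(y \right)} = -2 + 743 = 741$)
$P{\left(E \right)} = 17 + E^{2}$ ($P{\left(E \right)} = E^{2} + 17 = 17 + E^{2}$)
$w{\left(F,X \right)} = - 5 F^{2}$
$H{\left(C \right)} = -245$ ($H{\left(C \right)} = - 5 \cdot 7^{2} = \left(-5\right) 49 = -245$)
$Y{\left(l \right)} = -51$ ($Y{\left(l \right)} = -2 + \frac{1}{5} \left(-245\right) = -2 - 49 = -51$)
$\frac{1}{Y{\left(P{\left(13 \right)} \right)} + S{\left(-365 \right)}} = \frac{1}{-51 + 741} = \frac{1}{690}$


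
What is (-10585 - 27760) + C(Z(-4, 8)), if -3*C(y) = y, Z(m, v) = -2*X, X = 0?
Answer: -38345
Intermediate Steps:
Z(m, v) = 0 (Z(m, v) = -2*0 = 0)
C(y) = -y/3
(-10585 - 27760) + C(Z(-4, 8)) = (-10585 - 27760) - 1/3*0 = -38345 + 0 = -38345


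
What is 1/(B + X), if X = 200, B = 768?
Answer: 1/968 ≈ 0.0010331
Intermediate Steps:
1/(B + X) = 1/(768 + 200) = 1/968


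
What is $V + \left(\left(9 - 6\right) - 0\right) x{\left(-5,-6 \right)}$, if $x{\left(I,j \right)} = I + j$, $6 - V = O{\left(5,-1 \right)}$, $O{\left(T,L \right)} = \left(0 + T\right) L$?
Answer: $-22$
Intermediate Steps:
$O{\left(T,L \right)} = L T$ ($O{\left(T,L \right)} = T L = L T$)
$V = 11$ ($V = 6 - \left(-1\right) 5 = 6 - -5 = 6 + 5 = 11$)
$V + \left(\left(9 - 6\right) - 0\right) x{\left(-5,-6 \right)} = 11 + \left(\left(9 - 6\right) - 0\right) \left(-5 - 6\right) = 11 + \left(3 + 0\right) \left(-11\right) = 11 + 3 \left(-11\right) = 11 - 33 = -22$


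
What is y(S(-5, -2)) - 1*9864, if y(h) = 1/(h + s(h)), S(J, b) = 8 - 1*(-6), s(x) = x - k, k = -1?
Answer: -286055/29 ≈ -9864.0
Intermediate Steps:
s(x) = 1 + x (s(x) = x - 1*(-1) = x + 1 = 1 + x)
S(J, b) = 14 (S(J, b) = 8 + 6 = 14)
y(h) = 1/(1 + 2*h) (y(h) = 1/(h + (1 + h)) = 1/(1 + 2*h))
y(S(-5, -2)) - 1*9864 = 1/(1 + 2*14) - 1*9864 = 1/(1 + 28) - 9864 = 1/29 - 9864 = -286055/29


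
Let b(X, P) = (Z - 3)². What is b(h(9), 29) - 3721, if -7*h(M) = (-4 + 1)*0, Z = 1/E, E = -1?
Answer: -3705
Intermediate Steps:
Z = -1 (Z = 1/(-1) = -1)
h(M) = 0 (h(M) = -(-4 + 1)*0/7 = -(-3)*0/7 = -⅐*0 = 0)
b(X, P) = 16 (b(X, P) = (-1 - 3)² = (-4)² = 16)
b(h(9), 29) - 3721 = 16 - 3721 = -3705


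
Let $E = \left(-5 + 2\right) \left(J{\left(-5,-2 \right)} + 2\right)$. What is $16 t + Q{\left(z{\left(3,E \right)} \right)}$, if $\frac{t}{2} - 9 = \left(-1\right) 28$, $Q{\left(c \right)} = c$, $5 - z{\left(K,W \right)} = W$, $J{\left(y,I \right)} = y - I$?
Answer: $-606$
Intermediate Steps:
$E = 3$ ($E = \left(-5 + 2\right) \left(\left(-5 - -2\right) + 2\right) = - 3 \left(\left(-5 + 2\right) + 2\right) = - 3 \left(-3 + 2\right) = \left(-3\right) \left(-1\right) = 3$)
$z{\left(K,W \right)} = 5 - W$
$t = -38$ ($t = 18 + 2 \left(\left(-1\right) 28\right) = 18 + 2 \left(-28\right) = 18 - 56 = -38$)
$16 t + Q{\left(z{\left(3,E \right)} \right)} = 16 \left(-38\right) + \left(5 - 3\right) = -608 + \left(5 - 3\right) = -608 + 2 = -606$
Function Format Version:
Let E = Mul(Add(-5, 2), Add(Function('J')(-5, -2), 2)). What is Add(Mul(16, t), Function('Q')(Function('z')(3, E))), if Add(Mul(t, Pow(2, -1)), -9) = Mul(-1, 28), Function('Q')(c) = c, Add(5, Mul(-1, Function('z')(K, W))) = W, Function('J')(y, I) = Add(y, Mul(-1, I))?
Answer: -606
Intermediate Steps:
E = 3 (E = Mul(Add(-5, 2), Add(Add(-5, Mul(-1, -2)), 2)) = Mul(-3, Add(Add(-5, 2), 2)) = Mul(-3, Add(-3, 2)) = Mul(-3, -1) = 3)
Function('z')(K, W) = Add(5, Mul(-1, W))
t = -38 (t = Add(18, Mul(2, Mul(-1, 28))) = Add(18, Mul(2, -28)) = Add(18, -56) = -38)
Add(Mul(16, t), Function('Q')(Function('z')(3, E))) = Add(Mul(16, -38), Add(5, Mul(-1, 3))) = Add(-608, Add(5, -3)) = Add(-608, 2) = -606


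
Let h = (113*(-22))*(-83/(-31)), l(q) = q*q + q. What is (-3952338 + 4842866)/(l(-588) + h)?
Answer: 13803184/5246749 ≈ 2.6308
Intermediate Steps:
l(q) = q + q² (l(q) = q² + q = q + q²)
h = -206338/31 (h = -(-206338)*(-1)/31 = -2486*83/31 = -206338/31 ≈ -6656.1)
(-3952338 + 4842866)/(l(-588) + h) = (-3952338 + 4842866)/(-588*(1 - 588) - 206338/31) = 890528/(-588*(-587) - 206338/31) = 890528/(345156 - 206338/31) = 890528/(10493498/31) = 890528*(31/10493498) = 13803184/5246749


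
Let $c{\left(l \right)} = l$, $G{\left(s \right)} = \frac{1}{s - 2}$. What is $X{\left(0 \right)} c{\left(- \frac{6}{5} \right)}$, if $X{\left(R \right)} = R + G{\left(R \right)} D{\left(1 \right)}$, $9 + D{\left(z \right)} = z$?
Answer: $- \frac{24}{5} \approx -4.8$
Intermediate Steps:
$D{\left(z \right)} = -9 + z$
$G{\left(s \right)} = \frac{1}{-2 + s}$
$X{\left(R \right)} = R - \frac{8}{-2 + R}$ ($X{\left(R \right)} = R + \frac{-9 + 1}{-2 + R} = R + \frac{1}{-2 + R} \left(-8\right) = R - \frac{8}{-2 + R}$)
$X{\left(0 \right)} c{\left(- \frac{6}{5} \right)} = \frac{-8 + 0 \left(-2 + 0\right)}{-2 + 0} \left(- \frac{6}{5}\right) = \frac{-8 + 0 \left(-2\right)}{-2} \left(\left(-6\right) \frac{1}{5}\right) = - \frac{-8 + 0}{2} \left(- \frac{6}{5}\right) = \left(- \frac{1}{2}\right) \left(-8\right) \left(- \frac{6}{5}\right) = 4 \left(- \frac{6}{5}\right) = - \frac{24}{5}$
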